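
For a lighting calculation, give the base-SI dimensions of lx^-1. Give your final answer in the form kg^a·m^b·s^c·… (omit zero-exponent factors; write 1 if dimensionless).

m²·cd⁻¹

lx = lm/m² (illuminance = luminous flux per area),
    = m⁻²·cd.
So lx⁻¹ = m²·cd⁻¹.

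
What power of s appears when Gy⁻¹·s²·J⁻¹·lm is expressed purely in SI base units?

6

Gy = J/kg (absorbed dose = energy per mass),
    = m²·s⁻².
So Gy⁻¹ = m⁻²·s².
J = N·m (work = force × distance),
    = kg·m²·s⁻².
So J⁻¹ = kg⁻¹·m⁻²·s².
lm = cd·sr = cd (luminous flux; sr is dimensionless).
Combining: Gy⁻¹·s²·J⁻¹·lm = (m⁻²·s²) · s² · (kg⁻¹·m⁻²·s²) · cd = kg⁻¹·m⁻⁴·s⁶·cd.
The exponent of s is 6.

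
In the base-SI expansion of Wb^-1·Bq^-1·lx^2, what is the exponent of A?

1

Wb = V·s (flux: a volt is a weber per second),
    = kg·m²·s⁻²·A⁻¹.
So Wb⁻¹ = kg⁻¹·m⁻²·s²·A.
Bq = 1/s = s⁻¹ (activity is decays per second).
So Bq⁻¹ = s.
lx = lm/m² (illuminance = luminous flux per area),
    = m⁻²·cd.
So lx² = m⁻⁴·cd².
Combining: Wb⁻¹·Bq⁻¹·lx² = (kg⁻¹·m⁻²·s²·A) · s · (m⁻⁴·cd²) = kg⁻¹·m⁻⁶·s³·A·cd².
The exponent of A is 1.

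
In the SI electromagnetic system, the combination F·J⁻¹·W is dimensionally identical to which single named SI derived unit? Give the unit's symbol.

F = C/V (capacitance = charge per voltage),
    = A·s/(kg·m²·s⁻³·A⁻¹) (substituting C and V),
    = kg⁻¹·m⁻²·s⁴·A².
J = N·m (work = force × distance),
    = kg·m²·s⁻².
So J⁻¹ = kg⁻¹·m⁻²·s².
W = J/s (power = energy per time),
    = kg·m²·s⁻³.
Combining: F·J⁻¹·W = (kg⁻¹·m⁻²·s⁴·A²) · (kg⁻¹·m⁻²·s²) · (kg·m²·s⁻³) = kg⁻¹·m⁻²·s³·A².
kg⁻¹·m⁻²·s³·A² is the base-SI form of the siemens.

S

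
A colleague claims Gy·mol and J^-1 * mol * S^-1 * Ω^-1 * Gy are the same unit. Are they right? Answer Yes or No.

Left side:
  Gy = J/kg (absorbed dose = energy per mass),
      = m²·s⁻².
  Combining: Gy·mol = (m²·s⁻²) · mol = m²·s⁻²·mol.
Right side:
  J = N·m (work = force × distance),
      = kg·m²·s⁻².
  So J⁻¹ = kg⁻¹·m⁻²·s².
  S = 1/Ω (conductance is reciprocal resistance),
      = kg⁻¹·m⁻²·s³·A².
  So S⁻¹ = kg·m²·s⁻³·A⁻².
  Ω = V/A (resistance = voltage per current),
      = kg·m²·s⁻³·A⁻².
  So Ω⁻¹ = kg⁻¹·m⁻²·s³·A².
  Gy = J/kg (absorbed dose = energy per mass),
      = m²·s⁻².
  Combining: J⁻¹·mol·S⁻¹·Ω⁻¹·Gy = (kg⁻¹·m⁻²·s²) · mol · (kg·m²·s⁻³·A⁻²) · (kg⁻¹·m⁻²·s³·A²) · (m²·s⁻²) = kg⁻¹·mol.
Left is m²·s⁻²·mol; right is kg⁻¹·mol — different.

No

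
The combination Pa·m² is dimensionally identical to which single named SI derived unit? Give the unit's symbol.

N

Pa = N/m² (pressure = force per area),
    = kg·m⁻¹·s⁻².
Combining: Pa·m² = (kg·m⁻¹·s⁻²) · m² = kg·m·s⁻².
kg·m·s⁻² is the base-SI form of the newton.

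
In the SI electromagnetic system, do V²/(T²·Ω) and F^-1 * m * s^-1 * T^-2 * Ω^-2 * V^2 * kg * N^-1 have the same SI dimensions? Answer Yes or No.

Yes

Left side:
  T = Wb/m² (flux density = flux per area),
      = kg·s⁻²·A⁻¹.
  So T⁻² = kg⁻²·s⁴·A².
  Ω = V/A (resistance = voltage per current),
      = kg·m²·s⁻³·A⁻².
  So Ω⁻¹ = kg⁻¹·m⁻²·s³·A².
  V = W/A (potential = power per current),
      = kg·m²·s⁻³·A⁻¹.
  So V² = kg²·m⁴·s⁻⁶·A⁻².
  Combining: T⁻²·Ω⁻¹·V² = (kg⁻²·s⁴·A²) · (kg⁻¹·m⁻²·s³·A²) · (kg²·m⁴·s⁻⁶·A⁻²) = kg⁻¹·m²·s·A².
Right side:
  F = C/V (capacitance = charge per voltage),
      = A·s/(kg·m²·s⁻³·A⁻¹) (substituting C and V),
      = kg⁻¹·m⁻²·s⁴·A².
  So F⁻¹ = kg·m²·s⁻⁴·A⁻².
  T = Wb/m² (flux density = flux per area),
      = kg·s⁻²·A⁻¹.
  So T⁻² = kg⁻²·s⁴·A².
  Ω = V/A (resistance = voltage per current),
      = kg·m²·s⁻³·A⁻².
  So Ω⁻² = kg⁻²·m⁻⁴·s⁶·A⁴.
  V = W/A (potential = power per current),
      = kg·m²·s⁻³·A⁻¹.
  So V² = kg²·m⁴·s⁻⁶·A⁻².
  N = kg·m/s² = kg·m·s⁻² (force = mass × acceleration).
  So N⁻¹ = kg⁻¹·m⁻¹·s².
  Combining: F⁻¹·m·s⁻¹·T⁻²·Ω⁻²·V²·kg·N⁻¹ = (kg·m²·s⁻⁴·A⁻²) · m · s⁻¹ · (kg⁻²·s⁴·A²) · (kg⁻²·m⁻⁴·s⁶·A⁴) · (kg²·m⁴·s⁻⁶·A⁻²) · kg · (kg⁻¹·m⁻¹·s²) = kg⁻¹·m²·s·A².
Both reduce to kg⁻¹·m²·s·A².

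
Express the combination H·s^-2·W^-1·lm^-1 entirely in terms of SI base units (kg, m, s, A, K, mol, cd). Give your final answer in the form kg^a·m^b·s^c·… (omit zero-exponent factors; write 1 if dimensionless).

s⁻¹·A⁻²·cd⁻¹

H = Wb/A (inductance = flux per current),
    = kg·m²·s⁻²·A⁻².
W = J/s (power = energy per time),
    = kg·m²·s⁻³.
So W⁻¹ = kg⁻¹·m⁻²·s³.
lm = cd·sr = cd (luminous flux; sr is dimensionless).
So lm⁻¹ = cd⁻¹.
Combining: H·s⁻²·W⁻¹·lm⁻¹ = (kg·m²·s⁻²·A⁻²) · s⁻² · (kg⁻¹·m⁻²·s³) · cd⁻¹ = s⁻¹·A⁻²·cd⁻¹.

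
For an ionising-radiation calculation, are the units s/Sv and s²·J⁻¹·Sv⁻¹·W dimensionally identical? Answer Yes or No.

Yes

Left side:
  Sv = m²·s⁻².
  So Sv⁻¹ = m⁻²·s².
  Combining: s·Sv⁻¹ = s · (m⁻²·s²) = m⁻²·s³.
Right side:
  J = N·m (work = force × distance),
      = kg·m²·s⁻².
  So J⁻¹ = kg⁻¹·m⁻²·s².
  Sv = J/kg (equivalent dose = energy per mass),
      = m²·s⁻².
  So Sv⁻¹ = m⁻²·s².
  W = J/s (power = energy per time),
      = kg·m²·s⁻³.
  Combining: s²·J⁻¹·Sv⁻¹·W = s² · (kg⁻¹·m⁻²·s²) · (m⁻²·s²) · (kg·m²·s⁻³) = m⁻²·s³.
Both reduce to m⁻²·s³.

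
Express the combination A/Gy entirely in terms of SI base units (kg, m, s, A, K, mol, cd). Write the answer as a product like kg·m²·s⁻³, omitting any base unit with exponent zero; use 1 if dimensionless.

m⁻²·s²·A

Gy = J/kg (absorbed dose = energy per mass),
    = m²·s⁻².
So Gy⁻¹ = m⁻²·s².
Combining: Gy⁻¹·A = (m⁻²·s²) · A = m⁻²·s²·A.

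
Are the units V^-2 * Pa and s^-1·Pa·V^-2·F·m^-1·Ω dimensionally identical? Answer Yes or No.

No

Left side:
  V = kg·m²·s⁻³·A⁻¹.
  So V⁻² = kg⁻²·m⁻⁴·s⁶·A².
  Pa = kg·m⁻¹·s⁻².
  Combining: V⁻²·Pa = (kg⁻²·m⁻⁴·s⁶·A²) · (kg·m⁻¹·s⁻²) = kg⁻¹·m⁻⁵·s⁴·A².
Right side:
  Pa = kg·m⁻¹·s⁻².
  V = kg·m²·s⁻³·A⁻¹.
  So V⁻² = kg⁻²·m⁻⁴·s⁶·A².
  F = kg⁻¹·m⁻²·s⁴·A².
  Ω = kg·m²·s⁻³·A⁻².
  Combining: s⁻¹·Pa·V⁻²·F·m⁻¹·Ω = s⁻¹ · (kg·m⁻¹·s⁻²) · (kg⁻²·m⁻⁴·s⁶·A²) · (kg⁻¹·m⁻²·s⁴·A²) · m⁻¹ · (kg·m²·s⁻³·A⁻²) = kg⁻¹·m⁻⁶·s⁴·A².
Left is kg⁻¹·m⁻⁵·s⁴·A²; right is kg⁻¹·m⁻⁶·s⁴·A² — different.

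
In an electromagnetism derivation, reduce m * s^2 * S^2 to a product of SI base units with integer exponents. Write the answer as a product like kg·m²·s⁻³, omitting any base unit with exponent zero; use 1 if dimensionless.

S = kg⁻¹·m⁻²·s³·A².
So S² = kg⁻²·m⁻⁴·s⁶·A⁴.
Combining: m·s²·S² = m · s² · (kg⁻²·m⁻⁴·s⁶·A⁴) = kg⁻²·m⁻³·s⁸·A⁴.

kg⁻²·m⁻³·s⁸·A⁴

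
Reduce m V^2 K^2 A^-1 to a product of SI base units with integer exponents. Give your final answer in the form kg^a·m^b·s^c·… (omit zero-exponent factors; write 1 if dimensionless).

V = W/A (potential = power per current),
    = kg·m²·s⁻³·A⁻¹.
So V² = kg²·m⁴·s⁻⁶·A⁻².
Combining: m·V²·K²·A⁻¹ = m · (kg²·m⁴·s⁻⁶·A⁻²) · K² · A⁻¹ = kg²·m⁵·s⁻⁶·A⁻³·K².

kg²·m⁵·s⁻⁶·A⁻³·K²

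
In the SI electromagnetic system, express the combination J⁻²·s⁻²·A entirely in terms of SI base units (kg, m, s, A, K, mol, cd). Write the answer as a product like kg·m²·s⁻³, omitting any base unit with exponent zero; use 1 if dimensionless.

kg⁻²·m⁻⁴·s²·A

J = kg·m²·s⁻².
So J⁻² = kg⁻²·m⁻⁴·s⁴.
Combining: J⁻²·s⁻²·A = (kg⁻²·m⁻⁴·s⁴) · s⁻² · A = kg⁻²·m⁻⁴·s²·A.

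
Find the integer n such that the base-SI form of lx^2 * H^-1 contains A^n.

2

lx = m⁻²·cd.
So lx² = m⁻⁴·cd².
H = kg·m²·s⁻²·A⁻².
So H⁻¹ = kg⁻¹·m⁻²·s²·A².
Combining: lx²·H⁻¹ = (m⁻⁴·cd²) · (kg⁻¹·m⁻²·s²·A²) = kg⁻¹·m⁻⁶·s²·A²·cd².
The exponent of A is 2.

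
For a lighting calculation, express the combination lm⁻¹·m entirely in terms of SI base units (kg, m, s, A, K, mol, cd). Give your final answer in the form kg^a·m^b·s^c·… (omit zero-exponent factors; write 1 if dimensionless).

m·cd⁻¹

lm = cd·sr = cd (luminous flux; sr is dimensionless).
So lm⁻¹ = cd⁻¹.
Combining: lm⁻¹·m = cd⁻¹ · m = m·cd⁻¹.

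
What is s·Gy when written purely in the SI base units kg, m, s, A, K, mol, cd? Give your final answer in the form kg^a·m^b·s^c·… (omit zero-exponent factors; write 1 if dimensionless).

m²·s⁻¹

Gy = m²·s⁻².
Combining: s·Gy = s · (m²·s⁻²) = m²·s⁻¹.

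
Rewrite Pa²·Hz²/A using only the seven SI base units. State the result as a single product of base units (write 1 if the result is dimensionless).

Pa = kg·m⁻¹·s⁻².
So Pa² = kg²·m⁻²·s⁻⁴.
Hz = s⁻¹.
So Hz² = s⁻².
Combining: Pa²·A⁻¹·Hz² = (kg²·m⁻²·s⁻⁴) · A⁻¹ · s⁻² = kg²·m⁻²·s⁻⁶·A⁻¹.

kg²·m⁻²·s⁻⁶·A⁻¹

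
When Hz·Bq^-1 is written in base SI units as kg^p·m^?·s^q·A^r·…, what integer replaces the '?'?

0

Hz = 1/s = s⁻¹ (frequency is cycles per second).
Bq = 1/s = s⁻¹ (activity is decays per second).
So Bq⁻¹ = s.
Combining: Hz·Bq⁻¹ = s⁻¹ · s = 1.
The exponent of m is 0.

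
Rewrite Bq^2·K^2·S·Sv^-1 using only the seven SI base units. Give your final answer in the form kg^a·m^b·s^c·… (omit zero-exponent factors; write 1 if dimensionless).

kg⁻¹·m⁻⁴·s³·A²·K²

Bq = 1/s = s⁻¹ (activity is decays per second).
So Bq² = s⁻².
S = 1/Ω (conductance is reciprocal resistance),
    = kg⁻¹·m⁻²·s³·A².
Sv = J/kg (equivalent dose = energy per mass),
    = m²·s⁻².
So Sv⁻¹ = m⁻²·s².
Combining: Bq²·K²·S·Sv⁻¹ = s⁻² · K² · (kg⁻¹·m⁻²·s³·A²) · (m⁻²·s²) = kg⁻¹·m⁻⁴·s³·A²·K².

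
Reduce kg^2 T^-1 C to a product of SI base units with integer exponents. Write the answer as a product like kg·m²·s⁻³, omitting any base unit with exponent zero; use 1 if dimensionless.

kg·s³·A²

T = Wb/m² (flux density = flux per area),
    = kg·s⁻²·A⁻¹.
So T⁻¹ = kg⁻¹·s²·A.
C = A·s = s·A (charge = current × time).
Combining: kg²·T⁻¹·C = kg² · (kg⁻¹·s²·A) · (s·A) = kg·s³·A².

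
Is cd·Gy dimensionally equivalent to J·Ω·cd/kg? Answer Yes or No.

No

Left side:
  Gy = J/kg (absorbed dose = energy per mass),
      = m²·s⁻².
  Combining: cd·Gy = cd · (m²·s⁻²) = m²·s⁻²·cd.
Right side:
  J = N·m (work = force × distance),
      = kg·m²·s⁻².
  Ω = V/A (resistance = voltage per current),
      = kg·m²·s⁻³·A⁻².
  Combining: J·Ω·kg⁻¹·cd = (kg·m²·s⁻²) · (kg·m²·s⁻³·A⁻²) · kg⁻¹ · cd = kg·m⁴·s⁻⁵·A⁻²·cd.
Left is m²·s⁻²·cd; right is kg·m⁴·s⁻⁵·A⁻²·cd — different.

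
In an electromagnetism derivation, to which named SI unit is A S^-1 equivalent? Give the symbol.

V

S = 1/Ω (conductance is reciprocal resistance),
    = kg⁻¹·m⁻²·s³·A².
So S⁻¹ = kg·m²·s⁻³·A⁻².
Combining: A·S⁻¹ = A · (kg·m²·s⁻³·A⁻²) = kg·m²·s⁻³·A⁻¹.
kg·m²·s⁻³·A⁻¹ is the base-SI form of the volt.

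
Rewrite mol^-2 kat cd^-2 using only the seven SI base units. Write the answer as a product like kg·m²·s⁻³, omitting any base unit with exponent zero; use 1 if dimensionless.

s⁻¹·mol⁻¹·cd⁻²

kat = s⁻¹·mol.
Combining: mol⁻²·kat·cd⁻² = mol⁻² · (s⁻¹·mol) · cd⁻² = s⁻¹·mol⁻¹·cd⁻².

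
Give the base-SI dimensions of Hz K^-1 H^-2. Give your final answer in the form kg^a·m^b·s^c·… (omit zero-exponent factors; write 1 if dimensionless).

kg⁻²·m⁻⁴·s³·A⁴·K⁻¹

Hz = 1/s = s⁻¹ (frequency is cycles per second).
H = Wb/A (inductance = flux per current),
    = kg·m²·s⁻²·A⁻².
So H⁻² = kg⁻²·m⁻⁴·s⁴·A⁴.
Combining: Hz·K⁻¹·H⁻² = s⁻¹ · K⁻¹ · (kg⁻²·m⁻⁴·s⁴·A⁴) = kg⁻²·m⁻⁴·s³·A⁴·K⁻¹.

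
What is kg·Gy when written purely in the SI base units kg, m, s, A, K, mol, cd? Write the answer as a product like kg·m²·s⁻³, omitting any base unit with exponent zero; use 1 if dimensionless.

Gy = J/kg (absorbed dose = energy per mass),
    = m²·s⁻².
Combining: kg·Gy = kg · (m²·s⁻²) = kg·m²·s⁻².

kg·m²·s⁻²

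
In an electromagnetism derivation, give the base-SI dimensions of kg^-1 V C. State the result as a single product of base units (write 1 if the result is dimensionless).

V = W/A (potential = power per current),
    = kg·m²·s⁻³·A⁻¹.
C = A·s = s·A (charge = current × time).
Combining: kg⁻¹·V·C = kg⁻¹ · (kg·m²·s⁻³·A⁻¹) · (s·A) = m²·s⁻².

m²·s⁻²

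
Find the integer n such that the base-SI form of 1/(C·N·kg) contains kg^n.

C = A·s = s·A (charge = current × time).
So C⁻¹ = s⁻¹·A⁻¹.
N = kg·m/s² = kg·m·s⁻² (force = mass × acceleration).
So N⁻¹ = kg⁻¹·m⁻¹·s².
Combining: C⁻¹·N⁻¹·kg⁻¹ = (s⁻¹·A⁻¹) · (kg⁻¹·m⁻¹·s²) · kg⁻¹ = kg⁻²·m⁻¹·s·A⁻¹.
The exponent of kg is -2.

-2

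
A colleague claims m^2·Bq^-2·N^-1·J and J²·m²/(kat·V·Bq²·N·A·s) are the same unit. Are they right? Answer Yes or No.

No

Left side:
  Bq = 1/s = s⁻¹ (activity is decays per second).
  So Bq⁻² = s².
  N = kg·m/s² = kg·m·s⁻² (force = mass × acceleration).
  So N⁻¹ = kg⁻¹·m⁻¹·s².
  J = N·m (work = force × distance),
      = kg·m²·s⁻².
  Combining: m²·Bq⁻²·N⁻¹·J = m² · s² · (kg⁻¹·m⁻¹·s²) · (kg·m²·s⁻²) = m³·s².
Right side:
  J = N·m (work = force × distance),
      = kg·m²·s⁻².
  So J² = kg²·m⁴·s⁻⁴.
  kat = mol/s = s⁻¹·mol (catalytic activity).
  So kat⁻¹ = s·mol⁻¹.
  V = W/A (potential = power per current),
      = kg·m²·s⁻³·A⁻¹.
  So V⁻¹ = kg⁻¹·m⁻²·s³·A.
  Bq = 1/s = s⁻¹ (activity is decays per second).
  So Bq⁻² = s².
  N = kg·m/s² = kg·m·s⁻² (force = mass × acceleration).
  So N⁻¹ = kg⁻¹·m⁻¹·s².
  Combining: J²·kat⁻¹·V⁻¹·Bq⁻²·m²·N⁻¹·A⁻¹·s⁻¹ = (kg²·m⁴·s⁻⁴) · (s·mol⁻¹) · (kg⁻¹·m⁻²·s³·A) · s² · m² · (kg⁻¹·m⁻¹·s²) · A⁻¹ · s⁻¹ = m³·s³·mol⁻¹.
Left is m³·s²; right is m³·s³·mol⁻¹ — different.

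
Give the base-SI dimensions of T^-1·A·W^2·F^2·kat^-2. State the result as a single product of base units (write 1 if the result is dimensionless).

kg⁻¹·s⁶·A⁶·mol⁻²

T = Wb/m² (flux density = flux per area),
    = kg·s⁻²·A⁻¹.
So T⁻¹ = kg⁻¹·s²·A.
W = J/s (power = energy per time),
    = kg·m²·s⁻³.
So W² = kg²·m⁴·s⁻⁶.
F = C/V (capacitance = charge per voltage),
    = A·s/(kg·m²·s⁻³·A⁻¹) (substituting C and V),
    = kg⁻¹·m⁻²·s⁴·A².
So F² = kg⁻²·m⁻⁴·s⁸·A⁴.
kat = mol/s = s⁻¹·mol (catalytic activity).
So kat⁻² = s²·mol⁻².
Combining: T⁻¹·A·W²·F²·kat⁻² = (kg⁻¹·s²·A) · A · (kg²·m⁴·s⁻⁶) · (kg⁻²·m⁻⁴·s⁸·A⁴) · (s²·mol⁻²) = kg⁻¹·s⁶·A⁶·mol⁻².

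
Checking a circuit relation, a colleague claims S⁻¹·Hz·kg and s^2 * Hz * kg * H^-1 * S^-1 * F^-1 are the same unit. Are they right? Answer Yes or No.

Left side:
  S = 1/Ω (conductance is reciprocal resistance),
      = kg⁻¹·m⁻²·s³·A².
  So S⁻¹ = kg·m²·s⁻³·A⁻².
  Hz = 1/s = s⁻¹ (frequency is cycles per second).
  Combining: S⁻¹·Hz·kg = (kg·m²·s⁻³·A⁻²) · s⁻¹ · kg = kg²·m²·s⁻⁴·A⁻².
Right side:
  Hz = s⁻¹.
  H = kg·m²·s⁻²·A⁻².
  So H⁻¹ = kg⁻¹·m⁻²·s²·A².
  S = kg⁻¹·m⁻²·s³·A².
  So S⁻¹ = kg·m²·s⁻³·A⁻².
  F = kg⁻¹·m⁻²·s⁴·A².
  So F⁻¹ = kg·m²·s⁻⁴·A⁻².
  Combining: s²·Hz·kg·H⁻¹·S⁻¹·F⁻¹ = s² · s⁻¹ · kg · (kg⁻¹·m⁻²·s²·A²) · (kg·m²·s⁻³·A⁻²) · (kg·m²·s⁻⁴·A⁻²) = kg²·m²·s⁻⁴·A⁻².
Both reduce to kg²·m²·s⁻⁴·A⁻².

Yes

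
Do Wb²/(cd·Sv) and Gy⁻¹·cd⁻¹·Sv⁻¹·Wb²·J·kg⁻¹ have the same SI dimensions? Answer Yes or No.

Left side:
  Wb = V·s (flux: a volt is a weber per second),
      = kg·m²·s⁻²·A⁻¹.
  So Wb² = kg²·m⁴·s⁻⁴·A⁻².
  Sv = J/kg (equivalent dose = energy per mass),
      = m²·s⁻².
  So Sv⁻¹ = m⁻²·s².
  Combining: Wb²·cd⁻¹·Sv⁻¹ = (kg²·m⁴·s⁻⁴·A⁻²) · cd⁻¹ · (m⁻²·s²) = kg²·m²·s⁻²·A⁻²·cd⁻¹.
Right side:
  Gy = J/kg (absorbed dose = energy per mass),
      = m²·s⁻².
  So Gy⁻¹ = m⁻²·s².
  Sv = J/kg (equivalent dose = energy per mass),
      = m²·s⁻².
  So Sv⁻¹ = m⁻²·s².
  Wb = V·s (flux: a volt is a weber per second),
      = kg·m²·s⁻²·A⁻¹.
  So Wb² = kg²·m⁴·s⁻⁴·A⁻².
  J = N·m (work = force × distance),
      = kg·m²·s⁻².
  Combining: Gy⁻¹·cd⁻¹·Sv⁻¹·Wb²·J·kg⁻¹ = (m⁻²·s²) · cd⁻¹ · (m⁻²·s²) · (kg²·m⁴·s⁻⁴·A⁻²) · (kg·m²·s⁻²) · kg⁻¹ = kg²·m²·s⁻²·A⁻²·cd⁻¹.
Both reduce to kg²·m²·s⁻²·A⁻²·cd⁻¹.

Yes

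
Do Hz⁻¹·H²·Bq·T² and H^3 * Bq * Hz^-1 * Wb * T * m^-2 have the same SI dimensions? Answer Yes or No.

No

Left side:
  Hz = s⁻¹.
  So Hz⁻¹ = s.
  H = kg·m²·s⁻²·A⁻².
  So H² = kg²·m⁴·s⁻⁴·A⁻⁴.
  Bq = s⁻¹.
  T = kg·s⁻²·A⁻¹.
  So T² = kg²·s⁻⁴·A⁻².
  Combining: Hz⁻¹·H²·Bq·T² = s · (kg²·m⁴·s⁻⁴·A⁻⁴) · s⁻¹ · (kg²·s⁻⁴·A⁻²) = kg⁴·m⁴·s⁻⁸·A⁻⁶.
Right side:
  H = Wb/A (inductance = flux per current),
      = kg·m²·s⁻²·A⁻².
  So H³ = kg³·m⁶·s⁻⁶·A⁻⁶.
  Bq = 1/s = s⁻¹ (activity is decays per second).
  Hz = 1/s = s⁻¹ (frequency is cycles per second).
  So Hz⁻¹ = s.
  Wb = V·s (flux: a volt is a weber per second),
      = kg·m²·s⁻²·A⁻¹.
  T = Wb/m² (flux density = flux per area),
      = kg·s⁻²·A⁻¹.
  Combining: H³·Bq·Hz⁻¹·Wb·T·m⁻² = (kg³·m⁶·s⁻⁶·A⁻⁶) · s⁻¹ · s · (kg·m²·s⁻²·A⁻¹) · (kg·s⁻²·A⁻¹) · m⁻² = kg⁵·m⁶·s⁻¹⁰·A⁻⁸.
Left is kg⁴·m⁴·s⁻⁸·A⁻⁶; right is kg⁵·m⁶·s⁻¹⁰·A⁻⁸ — different.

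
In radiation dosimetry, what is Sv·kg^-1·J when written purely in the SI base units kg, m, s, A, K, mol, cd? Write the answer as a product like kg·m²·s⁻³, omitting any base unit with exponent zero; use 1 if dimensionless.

m⁴·s⁻⁴

Sv = m²·s⁻².
J = kg·m²·s⁻².
Combining: Sv·kg⁻¹·J = (m²·s⁻²) · kg⁻¹ · (kg·m²·s⁻²) = m⁴·s⁻⁴.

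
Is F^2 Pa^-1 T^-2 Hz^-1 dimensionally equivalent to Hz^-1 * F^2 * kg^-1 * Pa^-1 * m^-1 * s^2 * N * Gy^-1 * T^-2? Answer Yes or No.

No

Left side:
  F = C/V (capacitance = charge per voltage),
      = A·s/(kg·m²·s⁻³·A⁻¹) (substituting C and V),
      = kg⁻¹·m⁻²·s⁴·A².
  So F² = kg⁻²·m⁻⁴·s⁸·A⁴.
  Pa = N/m² (pressure = force per area),
      = kg·m⁻¹·s⁻².
  So Pa⁻¹ = kg⁻¹·m·s².
  T = Wb/m² (flux density = flux per area),
      = kg·s⁻²·A⁻¹.
  So T⁻² = kg⁻²·s⁴·A².
  Hz = 1/s = s⁻¹ (frequency is cycles per second).
  So Hz⁻¹ = s.
  Combining: F²·Pa⁻¹·T⁻²·Hz⁻¹ = (kg⁻²·m⁻⁴·s⁸·A⁴) · (kg⁻¹·m·s²) · (kg⁻²·s⁴·A²) · s = kg⁻⁵·m⁻³·s¹⁵·A⁶.
Right side:
  Hz = 1/s = s⁻¹ (frequency is cycles per second).
  So Hz⁻¹ = s.
  F = C/V (capacitance = charge per voltage),
      = A·s/(kg·m²·s⁻³·A⁻¹) (substituting C and V),
      = kg⁻¹·m⁻²·s⁴·A².
  So F² = kg⁻²·m⁻⁴·s⁸·A⁴.
  Pa = N/m² (pressure = force per area),
      = kg·m⁻¹·s⁻².
  So Pa⁻¹ = kg⁻¹·m·s².
  N = kg·m/s² = kg·m·s⁻² (force = mass × acceleration).
  Gy = J/kg (absorbed dose = energy per mass),
      = m²·s⁻².
  So Gy⁻¹ = m⁻²·s².
  T = Wb/m² (flux density = flux per area),
      = kg·s⁻²·A⁻¹.
  So T⁻² = kg⁻²·s⁴·A².
  Combining: Hz⁻¹·F²·kg⁻¹·Pa⁻¹·m⁻¹·s²·N·Gy⁻¹·T⁻² = s · (kg⁻²·m⁻⁴·s⁸·A⁴) · kg⁻¹ · (kg⁻¹·m·s²) · m⁻¹ · s² · (kg·m·s⁻²) · (m⁻²·s²) · (kg⁻²·s⁴·A²) = kg⁻⁵·m⁻⁵·s¹⁷·A⁶.
Left is kg⁻⁵·m⁻³·s¹⁵·A⁶; right is kg⁻⁵·m⁻⁵·s¹⁷·A⁶ — different.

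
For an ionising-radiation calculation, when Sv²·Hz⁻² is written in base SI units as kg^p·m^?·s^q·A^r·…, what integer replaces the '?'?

Sv = m²·s⁻².
So Sv² = m⁴·s⁻⁴.
Hz = s⁻¹.
So Hz⁻² = s².
Combining: Sv²·Hz⁻² = (m⁴·s⁻⁴) · s² = m⁴·s⁻².
The exponent of m is 4.

4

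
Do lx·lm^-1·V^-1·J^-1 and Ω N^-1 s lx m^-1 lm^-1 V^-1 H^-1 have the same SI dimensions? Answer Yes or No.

Left side:
  lx = lm/m² (illuminance = luminous flux per area),
      = m⁻²·cd.
  lm = cd·sr = cd (luminous flux; sr is dimensionless).
  So lm⁻¹ = cd⁻¹.
  V = W/A (potential = power per current),
      = kg·m²·s⁻³·A⁻¹.
  So V⁻¹ = kg⁻¹·m⁻²·s³·A.
  J = N·m (work = force × distance),
      = kg·m²·s⁻².
  So J⁻¹ = kg⁻¹·m⁻²·s².
  Combining: lx·lm⁻¹·V⁻¹·J⁻¹ = (m⁻²·cd) · cd⁻¹ · (kg⁻¹·m⁻²·s³·A) · (kg⁻¹·m⁻²·s²) = kg⁻²·m⁻⁶·s⁵·A.
Right side:
  Ω = V/A (resistance = voltage per current),
      = kg·m²·s⁻³·A⁻².
  N = kg·m/s² = kg·m·s⁻² (force = mass × acceleration).
  So N⁻¹ = kg⁻¹·m⁻¹·s².
  lx = lm/m² (illuminance = luminous flux per area),
      = m⁻²·cd.
  lm = cd·sr = cd (luminous flux; sr is dimensionless).
  So lm⁻¹ = cd⁻¹.
  V = W/A (potential = power per current),
      = kg·m²·s⁻³·A⁻¹.
  So V⁻¹ = kg⁻¹·m⁻²·s³·A.
  H = Wb/A (inductance = flux per current),
      = kg·m²·s⁻²·A⁻².
  So H⁻¹ = kg⁻¹·m⁻²·s²·A².
  Combining: Ω·N⁻¹·s·lx·m⁻¹·lm⁻¹·V⁻¹·H⁻¹ = (kg·m²·s⁻³·A⁻²) · (kg⁻¹·m⁻¹·s²) · s · (m⁻²·cd) · m⁻¹ · cd⁻¹ · (kg⁻¹·m⁻²·s³·A) · (kg⁻¹·m⁻²·s²·A²) = kg⁻²·m⁻⁶·s⁵·A.
Both reduce to kg⁻²·m⁻⁶·s⁵·A.

Yes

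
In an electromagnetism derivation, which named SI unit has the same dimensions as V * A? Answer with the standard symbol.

W

V = kg·m²·s⁻³·A⁻¹.
Combining: V·A = (kg·m²·s⁻³·A⁻¹) · A = kg·m²·s⁻³.
kg·m²·s⁻³ is the base-SI form of the watt.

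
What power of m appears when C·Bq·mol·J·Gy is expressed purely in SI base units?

4

C = A·s = s·A (charge = current × time).
Bq = 1/s = s⁻¹ (activity is decays per second).
J = N·m (work = force × distance),
    = kg·m²·s⁻².
Gy = J/kg (absorbed dose = energy per mass),
    = m²·s⁻².
Combining: C·Bq·mol·J·Gy = (s·A) · s⁻¹ · mol · (kg·m²·s⁻²) · (m²·s⁻²) = kg·m⁴·s⁻⁴·A·mol.
The exponent of m is 4.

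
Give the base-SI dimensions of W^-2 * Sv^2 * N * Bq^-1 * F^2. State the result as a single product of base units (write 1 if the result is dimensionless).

kg⁻³·m⁻³·s⁹·A⁴

W = J/s (power = energy per time),
    = kg·m²·s⁻³.
So W⁻² = kg⁻²·m⁻⁴·s⁶.
Sv = J/kg (equivalent dose = energy per mass),
    = m²·s⁻².
So Sv² = m⁴·s⁻⁴.
N = kg·m/s² = kg·m·s⁻² (force = mass × acceleration).
Bq = 1/s = s⁻¹ (activity is decays per second).
So Bq⁻¹ = s.
F = C/V (capacitance = charge per voltage),
    = A·s/(kg·m²·s⁻³·A⁻¹) (substituting C and V),
    = kg⁻¹·m⁻²·s⁴·A².
So F² = kg⁻²·m⁻⁴·s⁸·A⁴.
Combining: W⁻²·Sv²·N·Bq⁻¹·F² = (kg⁻²·m⁻⁴·s⁶) · (m⁴·s⁻⁴) · (kg·m·s⁻²) · s · (kg⁻²·m⁻⁴·s⁸·A⁴) = kg⁻³·m⁻³·s⁹·A⁴.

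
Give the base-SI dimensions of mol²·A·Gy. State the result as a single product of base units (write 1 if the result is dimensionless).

m²·s⁻²·A·mol²

Gy = J/kg (absorbed dose = energy per mass),
    = m²·s⁻².
Combining: mol²·A·Gy = mol² · A · (m²·s⁻²) = m²·s⁻²·A·mol².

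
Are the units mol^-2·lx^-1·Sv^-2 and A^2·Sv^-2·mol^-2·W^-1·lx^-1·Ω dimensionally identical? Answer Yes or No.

Left side:
  lx = lm/m² (illuminance = luminous flux per area),
      = m⁻²·cd.
  So lx⁻¹ = m²·cd⁻¹.
  Sv = J/kg (equivalent dose = energy per mass),
      = m²·s⁻².
  So Sv⁻² = m⁻⁴·s⁴.
  Combining: mol⁻²·lx⁻¹·Sv⁻² = mol⁻² · (m²·cd⁻¹) · (m⁻⁴·s⁴) = m⁻²·s⁴·mol⁻²·cd⁻¹.
Right side:
  Sv = J/kg (equivalent dose = energy per mass),
      = m²·s⁻².
  So Sv⁻² = m⁻⁴·s⁴.
  W = J/s (power = energy per time),
      = kg·m²·s⁻³.
  So W⁻¹ = kg⁻¹·m⁻²·s³.
  lx = lm/m² (illuminance = luminous flux per area),
      = m⁻²·cd.
  So lx⁻¹ = m²·cd⁻¹.
  Ω = V/A (resistance = voltage per current),
      = kg·m²·s⁻³·A⁻².
  Combining: A²·Sv⁻²·mol⁻²·W⁻¹·lx⁻¹·Ω = A² · (m⁻⁴·s⁴) · mol⁻² · (kg⁻¹·m⁻²·s³) · (m²·cd⁻¹) · (kg·m²·s⁻³·A⁻²) = m⁻²·s⁴·mol⁻²·cd⁻¹.
Both reduce to m⁻²·s⁴·mol⁻²·cd⁻¹.

Yes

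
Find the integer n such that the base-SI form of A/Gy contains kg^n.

Gy = m²·s⁻².
So Gy⁻¹ = m⁻²·s².
Combining: A·Gy⁻¹ = A · (m⁻²·s²) = m⁻²·s²·A.
The exponent of kg is 0.

0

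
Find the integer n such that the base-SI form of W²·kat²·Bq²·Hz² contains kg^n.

2

W = J/s (power = energy per time),
    = kg·m²·s⁻³.
So W² = kg²·m⁴·s⁻⁶.
kat = mol/s = s⁻¹·mol (catalytic activity).
So kat² = s⁻²·mol².
Bq = 1/s = s⁻¹ (activity is decays per second).
So Bq² = s⁻².
Hz = 1/s = s⁻¹ (frequency is cycles per second).
So Hz² = s⁻².
Combining: W²·kat²·Bq²·Hz² = (kg²·m⁴·s⁻⁶) · (s⁻²·mol²) · s⁻² · s⁻² = kg²·m⁴·s⁻¹²·mol².
The exponent of kg is 2.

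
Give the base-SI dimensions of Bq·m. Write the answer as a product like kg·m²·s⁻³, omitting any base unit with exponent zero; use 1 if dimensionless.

m·s⁻¹

Bq = 1/s = s⁻¹ (activity is decays per second).
Combining: Bq·m = s⁻¹ · m = m·s⁻¹.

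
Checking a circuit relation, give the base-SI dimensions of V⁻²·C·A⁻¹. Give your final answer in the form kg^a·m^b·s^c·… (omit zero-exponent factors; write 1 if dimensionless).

kg⁻²·m⁻⁴·s⁷·A²

V = kg·m²·s⁻³·A⁻¹.
So V⁻² = kg⁻²·m⁻⁴·s⁶·A².
C = s·A.
Combining: V⁻²·C·A⁻¹ = (kg⁻²·m⁻⁴·s⁶·A²) · (s·A) · A⁻¹ = kg⁻²·m⁻⁴·s⁷·A².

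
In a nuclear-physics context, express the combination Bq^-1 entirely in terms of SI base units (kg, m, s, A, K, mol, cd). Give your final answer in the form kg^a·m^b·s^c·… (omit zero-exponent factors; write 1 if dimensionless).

Bq = 1/s = s⁻¹ (activity is decays per second).
So Bq⁻¹ = s.

s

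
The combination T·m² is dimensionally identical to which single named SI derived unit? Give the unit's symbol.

T = Wb/m² (flux density = flux per area),
    = kg·s⁻²·A⁻¹.
Combining: T·m² = (kg·s⁻²·A⁻¹) · m² = kg·m²·s⁻²·A⁻¹.
kg·m²·s⁻²·A⁻¹ is the base-SI form of the weber.

Wb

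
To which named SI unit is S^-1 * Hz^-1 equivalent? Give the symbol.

S = kg⁻¹·m⁻²·s³·A².
So S⁻¹ = kg·m²·s⁻³·A⁻².
Hz = s⁻¹.
So Hz⁻¹ = s.
Combining: S⁻¹·Hz⁻¹ = (kg·m²·s⁻³·A⁻²) · s = kg·m²·s⁻²·A⁻².
kg·m²·s⁻²·A⁻² is the base-SI form of the henry.

H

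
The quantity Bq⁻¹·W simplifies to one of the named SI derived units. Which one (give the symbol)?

Bq = s⁻¹.
So Bq⁻¹ = s.
W = kg·m²·s⁻³.
Combining: Bq⁻¹·W = s · (kg·m²·s⁻³) = kg·m²·s⁻².
kg·m²·s⁻² is the base-SI form of the joule.

J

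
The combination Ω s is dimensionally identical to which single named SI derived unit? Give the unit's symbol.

H

Ω = V/A (resistance = voltage per current),
    = kg·m²·s⁻³·A⁻².
Combining: Ω·s = (kg·m²·s⁻³·A⁻²) · s = kg·m²·s⁻²·A⁻².
kg·m²·s⁻²·A⁻² is the base-SI form of the henry.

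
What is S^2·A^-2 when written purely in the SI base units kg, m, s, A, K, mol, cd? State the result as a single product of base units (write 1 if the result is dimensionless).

S = 1/Ω (conductance is reciprocal resistance),
    = kg⁻¹·m⁻²·s³·A².
So S² = kg⁻²·m⁻⁴·s⁶·A⁴.
Combining: S²·A⁻² = (kg⁻²·m⁻⁴·s⁶·A⁴) · A⁻² = kg⁻²·m⁻⁴·s⁶·A².

kg⁻²·m⁻⁴·s⁶·A²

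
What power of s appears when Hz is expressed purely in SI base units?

-1

Hz = 1/s = s⁻¹ (frequency is cycles per second).
The exponent of s is -1.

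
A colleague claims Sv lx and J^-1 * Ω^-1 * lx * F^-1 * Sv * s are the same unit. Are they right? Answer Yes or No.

No

Left side:
  Sv = m²·s⁻².
  lx = m⁻²·cd.
  Combining: Sv·lx = (m²·s⁻²) · (m⁻²·cd) = s⁻²·cd.
Right side:
  J = kg·m²·s⁻².
  So J⁻¹ = kg⁻¹·m⁻²·s².
  Ω = kg·m²·s⁻³·A⁻².
  So Ω⁻¹ = kg⁻¹·m⁻²·s³·A².
  lx = m⁻²·cd.
  F = kg⁻¹·m⁻²·s⁴·A².
  So F⁻¹ = kg·m²·s⁻⁴·A⁻².
  Sv = m²·s⁻².
  Combining: J⁻¹·Ω⁻¹·lx·F⁻¹·Sv·s = (kg⁻¹·m⁻²·s²) · (kg⁻¹·m⁻²·s³·A²) · (m⁻²·cd) · (kg·m²·s⁻⁴·A⁻²) · (m²·s⁻²) · s = kg⁻¹·m⁻²·cd.
Left is s⁻²·cd; right is kg⁻¹·m⁻²·cd — different.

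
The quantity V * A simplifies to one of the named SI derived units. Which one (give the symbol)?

V = W/A (potential = power per current),
    = kg·m²·s⁻³·A⁻¹.
Combining: V·A = (kg·m²·s⁻³·A⁻¹) · A = kg·m²·s⁻³.
kg·m²·s⁻³ is the base-SI form of the watt.

W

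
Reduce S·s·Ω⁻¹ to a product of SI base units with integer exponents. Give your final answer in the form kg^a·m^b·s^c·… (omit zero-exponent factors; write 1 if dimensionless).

S = 1/Ω (conductance is reciprocal resistance),
    = kg⁻¹·m⁻²·s³·A².
Ω = V/A (resistance = voltage per current),
    = kg·m²·s⁻³·A⁻².
So Ω⁻¹ = kg⁻¹·m⁻²·s³·A².
Combining: S·s·Ω⁻¹ = (kg⁻¹·m⁻²·s³·A²) · s · (kg⁻¹·m⁻²·s³·A²) = kg⁻²·m⁻⁴·s⁷·A⁴.

kg⁻²·m⁻⁴·s⁷·A⁴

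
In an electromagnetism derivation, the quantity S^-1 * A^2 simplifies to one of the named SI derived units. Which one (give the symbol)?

W

S = kg⁻¹·m⁻²·s³·A².
So S⁻¹ = kg·m²·s⁻³·A⁻².
Combining: S⁻¹·A² = (kg·m²·s⁻³·A⁻²) · A² = kg·m²·s⁻³.
kg·m²·s⁻³ is the base-SI form of the watt.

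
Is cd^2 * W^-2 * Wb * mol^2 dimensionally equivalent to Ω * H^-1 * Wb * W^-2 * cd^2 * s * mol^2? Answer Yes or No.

Yes

Left side:
  W = J/s (power = energy per time),
      = kg·m²·s⁻³.
  So W⁻² = kg⁻²·m⁻⁴·s⁶.
  Wb = V·s (flux: a volt is a weber per second),
      = kg·m²·s⁻²·A⁻¹.
  Combining: cd²·W⁻²·Wb·mol² = cd² · (kg⁻²·m⁻⁴·s⁶) · (kg·m²·s⁻²·A⁻¹) · mol² = kg⁻¹·m⁻²·s⁴·A⁻¹·mol²·cd².
Right side:
  Ω = kg·m²·s⁻³·A⁻².
  H = kg·m²·s⁻²·A⁻².
  So H⁻¹ = kg⁻¹·m⁻²·s²·A².
  Wb = kg·m²·s⁻²·A⁻¹.
  W = kg·m²·s⁻³.
  So W⁻² = kg⁻²·m⁻⁴·s⁶.
  Combining: Ω·H⁻¹·Wb·W⁻²·cd²·s·mol² = (kg·m²·s⁻³·A⁻²) · (kg⁻¹·m⁻²·s²·A²) · (kg·m²·s⁻²·A⁻¹) · (kg⁻²·m⁻⁴·s⁶) · cd² · s · mol² = kg⁻¹·m⁻²·s⁴·A⁻¹·mol²·cd².
Both reduce to kg⁻¹·m⁻²·s⁴·A⁻¹·mol²·cd².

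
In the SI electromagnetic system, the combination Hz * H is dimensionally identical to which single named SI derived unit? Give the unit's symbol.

Ω

Hz = 1/s = s⁻¹ (frequency is cycles per second).
H = Wb/A (inductance = flux per current),
    = kg·m²·s⁻²·A⁻².
Combining: Hz·H = s⁻¹ · (kg·m²·s⁻²·A⁻²) = kg·m²·s⁻³·A⁻².
kg·m²·s⁻³·A⁻² is the base-SI form of the ohm.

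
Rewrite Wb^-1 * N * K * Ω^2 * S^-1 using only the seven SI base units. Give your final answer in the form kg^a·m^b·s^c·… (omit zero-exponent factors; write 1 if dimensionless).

Wb = V·s (flux: a volt is a weber per second),
    = kg·m²·s⁻²·A⁻¹.
So Wb⁻¹ = kg⁻¹·m⁻²·s²·A.
N = kg·m/s² = kg·m·s⁻² (force = mass × acceleration).
Ω = V/A (resistance = voltage per current),
    = kg·m²·s⁻³·A⁻².
So Ω² = kg²·m⁴·s⁻⁶·A⁻⁴.
S = 1/Ω (conductance is reciprocal resistance),
    = kg⁻¹·m⁻²·s³·A².
So S⁻¹ = kg·m²·s⁻³·A⁻².
Combining: Wb⁻¹·N·K·Ω²·S⁻¹ = (kg⁻¹·m⁻²·s²·A) · (kg·m·s⁻²) · K · (kg²·m⁴·s⁻⁶·A⁻⁴) · (kg·m²·s⁻³·A⁻²) = kg³·m⁵·s⁻⁹·A⁻⁵·K.

kg³·m⁵·s⁻⁹·A⁻⁵·K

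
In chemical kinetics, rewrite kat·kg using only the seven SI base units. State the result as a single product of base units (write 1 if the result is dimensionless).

kat = s⁻¹·mol.
Combining: kat·kg = (s⁻¹·mol) · kg = kg·s⁻¹·mol.

kg·s⁻¹·mol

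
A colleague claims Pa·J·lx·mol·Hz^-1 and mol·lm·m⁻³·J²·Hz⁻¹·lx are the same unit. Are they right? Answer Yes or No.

Left side:
  Pa = N/m² (pressure = force per area),
      = kg·m⁻¹·s⁻².
  J = N·m (work = force × distance),
      = kg·m²·s⁻².
  lx = lm/m² (illuminance = luminous flux per area),
      = m⁻²·cd.
  Hz = 1/s = s⁻¹ (frequency is cycles per second).
  So Hz⁻¹ = s.
  Combining: Pa·J·lx·mol·Hz⁻¹ = (kg·m⁻¹·s⁻²) · (kg·m²·s⁻²) · (m⁻²·cd) · mol · s = kg²·m⁻¹·s⁻³·mol·cd.
Right side:
  lm = cd.
  J = kg·m²·s⁻².
  So J² = kg²·m⁴·s⁻⁴.
  Hz = s⁻¹.
  So Hz⁻¹ = s.
  lx = m⁻²·cd.
  Combining: mol·lm·m⁻³·J²·Hz⁻¹·lx = mol · cd · m⁻³ · (kg²·m⁴·s⁻⁴) · s · (m⁻²·cd) = kg²·m⁻¹·s⁻³·mol·cd².
Left is kg²·m⁻¹·s⁻³·mol·cd; right is kg²·m⁻¹·s⁻³·mol·cd² — different.

No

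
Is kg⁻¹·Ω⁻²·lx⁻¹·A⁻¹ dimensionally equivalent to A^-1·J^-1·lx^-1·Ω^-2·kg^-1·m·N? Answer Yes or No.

Yes

Left side:
  Ω = kg·m²·s⁻³·A⁻².
  So Ω⁻² = kg⁻²·m⁻⁴·s⁶·A⁴.
  lx = m⁻²·cd.
  So lx⁻¹ = m²·cd⁻¹.
  Combining: kg⁻¹·Ω⁻²·lx⁻¹·A⁻¹ = kg⁻¹ · (kg⁻²·m⁻⁴·s⁶·A⁴) · (m²·cd⁻¹) · A⁻¹ = kg⁻³·m⁻²·s⁶·A³·cd⁻¹.
Right side:
  J = kg·m²·s⁻².
  So J⁻¹ = kg⁻¹·m⁻²·s².
  lx = m⁻²·cd.
  So lx⁻¹ = m²·cd⁻¹.
  Ω = kg·m²·s⁻³·A⁻².
  So Ω⁻² = kg⁻²·m⁻⁴·s⁶·A⁴.
  N = kg·m·s⁻².
  Combining: A⁻¹·J⁻¹·lx⁻¹·Ω⁻²·kg⁻¹·m·N = A⁻¹ · (kg⁻¹·m⁻²·s²) · (m²·cd⁻¹) · (kg⁻²·m⁻⁴·s⁶·A⁴) · kg⁻¹ · m · (kg·m·s⁻²) = kg⁻³·m⁻²·s⁶·A³·cd⁻¹.
Both reduce to kg⁻³·m⁻²·s⁶·A³·cd⁻¹.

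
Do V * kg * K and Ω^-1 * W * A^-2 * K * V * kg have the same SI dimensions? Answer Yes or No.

Yes

Left side:
  V = W/A (potential = power per current),
      = kg·m²·s⁻³·A⁻¹.
  Combining: V·kg·K = (kg·m²·s⁻³·A⁻¹) · kg · K = kg²·m²·s⁻³·A⁻¹·K.
Right side:
  Ω = V/A (resistance = voltage per current),
      = kg·m²·s⁻³·A⁻².
  So Ω⁻¹ = kg⁻¹·m⁻²·s³·A².
  W = J/s (power = energy per time),
      = kg·m²·s⁻³.
  V = W/A (potential = power per current),
      = kg·m²·s⁻³·A⁻¹.
  Combining: Ω⁻¹·W·A⁻²·K·V·kg = (kg⁻¹·m⁻²·s³·A²) · (kg·m²·s⁻³) · A⁻² · K · (kg·m²·s⁻³·A⁻¹) · kg = kg²·m²·s⁻³·A⁻¹·K.
Both reduce to kg²·m²·s⁻³·A⁻¹·K.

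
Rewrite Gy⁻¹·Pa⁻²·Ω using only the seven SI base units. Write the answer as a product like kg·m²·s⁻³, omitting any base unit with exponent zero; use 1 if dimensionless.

Gy = J/kg (absorbed dose = energy per mass),
    = m²·s⁻².
So Gy⁻¹ = m⁻²·s².
Pa = N/m² (pressure = force per area),
    = kg·m⁻¹·s⁻².
So Pa⁻² = kg⁻²·m²·s⁴.
Ω = V/A (resistance = voltage per current),
    = kg·m²·s⁻³·A⁻².
Combining: Gy⁻¹·Pa⁻²·Ω = (m⁻²·s²) · (kg⁻²·m²·s⁴) · (kg·m²·s⁻³·A⁻²) = kg⁻¹·m²·s³·A⁻².

kg⁻¹·m²·s³·A⁻²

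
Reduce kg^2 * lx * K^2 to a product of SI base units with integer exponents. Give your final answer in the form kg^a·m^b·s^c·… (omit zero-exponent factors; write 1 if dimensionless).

kg²·m⁻²·K²·cd

lx = m⁻²·cd.
Combining: kg²·lx·K² = kg² · (m⁻²·cd) · K² = kg²·m⁻²·K²·cd.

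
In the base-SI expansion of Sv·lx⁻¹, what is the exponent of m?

Sv = J/kg (equivalent dose = energy per mass),
    = m²·s⁻².
lx = lm/m² (illuminance = luminous flux per area),
    = m⁻²·cd.
So lx⁻¹ = m²·cd⁻¹.
Combining: Sv·lx⁻¹ = (m²·s⁻²) · (m²·cd⁻¹) = m⁴·s⁻²·cd⁻¹.
The exponent of m is 4.

4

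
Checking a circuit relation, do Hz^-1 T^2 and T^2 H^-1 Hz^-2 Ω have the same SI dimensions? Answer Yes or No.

Left side:
  Hz = s⁻¹.
  So Hz⁻¹ = s.
  T = kg·s⁻²·A⁻¹.
  So T² = kg²·s⁻⁴·A⁻².
  Combining: Hz⁻¹·T² = s · (kg²·s⁻⁴·A⁻²) = kg²·s⁻³·A⁻².
Right side:
  T = Wb/m² (flux density = flux per area),
      = kg·s⁻²·A⁻¹.
  So T² = kg²·s⁻⁴·A⁻².
  H = Wb/A (inductance = flux per current),
      = kg·m²·s⁻²·A⁻².
  So H⁻¹ = kg⁻¹·m⁻²·s²·A².
  Hz = 1/s = s⁻¹ (frequency is cycles per second).
  So Hz⁻² = s².
  Ω = V/A (resistance = voltage per current),
      = kg·m²·s⁻³·A⁻².
  Combining: T²·H⁻¹·Hz⁻²·Ω = (kg²·s⁻⁴·A⁻²) · (kg⁻¹·m⁻²·s²·A²) · s² · (kg·m²·s⁻³·A⁻²) = kg²·s⁻³·A⁻².
Both reduce to kg²·s⁻³·A⁻².

Yes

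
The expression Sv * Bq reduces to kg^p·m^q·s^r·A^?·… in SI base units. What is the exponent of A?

Sv = J/kg (equivalent dose = energy per mass),
    = m²·s⁻².
Bq = 1/s = s⁻¹ (activity is decays per second).
Combining: Sv·Bq = (m²·s⁻²) · s⁻¹ = m²·s⁻³.
The exponent of A is 0.

0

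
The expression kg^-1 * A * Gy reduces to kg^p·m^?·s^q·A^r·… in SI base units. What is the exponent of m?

2

Gy = m²·s⁻².
Combining: kg⁻¹·A·Gy = kg⁻¹ · A · (m²·s⁻²) = kg⁻¹·m²·s⁻²·A.
The exponent of m is 2.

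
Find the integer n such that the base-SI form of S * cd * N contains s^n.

1

S = 1/Ω (conductance is reciprocal resistance),
    = kg⁻¹·m⁻²·s³·A².
N = kg·m/s² = kg·m·s⁻² (force = mass × acceleration).
Combining: S·cd·N = (kg⁻¹·m⁻²·s³·A²) · cd · (kg·m·s⁻²) = m⁻¹·s·A²·cd.
The exponent of s is 1.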